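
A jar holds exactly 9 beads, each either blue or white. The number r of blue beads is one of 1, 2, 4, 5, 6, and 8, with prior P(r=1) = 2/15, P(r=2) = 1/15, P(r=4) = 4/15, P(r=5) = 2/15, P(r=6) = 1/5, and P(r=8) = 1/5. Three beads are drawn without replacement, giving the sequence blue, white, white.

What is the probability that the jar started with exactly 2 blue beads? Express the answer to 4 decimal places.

Under each hypothesis, the probability of the observed sequence is: P(data | r = 1) = (1/9)(8/8)(7/7) = 1/9; P(data | r = 2) = (2/9)(7/8)(6/7) = 1/6; P(data | r = 4) = (4/9)(5/8)(4/7) = 10/63; P(data | r = 5) = (5/9)(4/8)(3/7) = 5/42; P(data | r = 6) = (6/9)(3/8)(2/7) = 1/14; P(data | r = 8) = (8/9)(1/8)(0/7) = 0.
The prior-weighted likelihoods are 2/15 · 1/9 = 2/135, 1/15 · 1/6 = 1/90, 4/15 · 10/63 = 8/189, 2/15 · 5/42 = 1/63, 1/5 · 1/14 = 1/70, 1/5 · 0 = 0; these sum to 31/315.
By Bayes' rule, P(r = 2 | data) = (1/90) / (31/315) = 7/62.

0.1129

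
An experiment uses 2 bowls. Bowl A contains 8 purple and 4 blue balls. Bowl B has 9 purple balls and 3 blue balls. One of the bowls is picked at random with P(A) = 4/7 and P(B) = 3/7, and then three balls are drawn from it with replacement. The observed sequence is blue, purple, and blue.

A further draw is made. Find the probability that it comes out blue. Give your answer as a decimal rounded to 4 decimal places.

0.3065

For each hypothesis, P(data | H) works out to: P(data | bowl A) = (4/12)(8/12)(4/12) = 0.074074; P(data | bowl B) = (3/12)(9/12)(3/12) = 0.046875.
Weighting by the prior gives 4/7 · 0.074074 = 0.042328, 3/7 · 0.046875 = 0.020089; summing to 0.062417.
Dividing through by the total gives posterior P(bowl A | data) = 0.67815, P(bowl B | data) = 0.32185.
So P(blue next | data) = Σ P(blue next | H) P(H | data) = (1/3)(0.67815) + (1/4)(0.32185) = 0.30651.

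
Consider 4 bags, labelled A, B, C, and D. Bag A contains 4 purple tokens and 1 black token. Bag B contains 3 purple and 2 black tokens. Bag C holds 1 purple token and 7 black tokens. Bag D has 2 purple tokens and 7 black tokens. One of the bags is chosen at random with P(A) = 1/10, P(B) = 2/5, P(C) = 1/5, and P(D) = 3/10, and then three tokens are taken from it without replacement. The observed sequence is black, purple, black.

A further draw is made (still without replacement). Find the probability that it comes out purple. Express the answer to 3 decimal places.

0.420

For each hypothesis, P(data | H) works out to: P(data | bag A) = (1/5)(4/4)(0/3) = 0; P(data | bag B) = (2/5)(3/4)(1/3) = 1/10; P(data | bag C) = (7/8)(1/7)(6/6) = 1/8; P(data | bag D) = (7/9)(2/8)(6/7) = 1/6.
The prior-weighted likelihoods are 1/10 · 0 = 0, 2/5 · 1/10 = 1/25, 1/5 · 1/8 = 1/40, 3/10 · 1/6 = 1/20; summing to 23/200.
The posterior is then P(bag A | data) = 0, P(bag B | data) = 8/23, P(bag C | data) = 5/23, P(bag D | data) = 10/23.
So P(purple next | data) = Σ P(purple next | H) P(H | data) = (1)(8/23) + (0)(5/23) + (1/6)(10/23) = 29/69.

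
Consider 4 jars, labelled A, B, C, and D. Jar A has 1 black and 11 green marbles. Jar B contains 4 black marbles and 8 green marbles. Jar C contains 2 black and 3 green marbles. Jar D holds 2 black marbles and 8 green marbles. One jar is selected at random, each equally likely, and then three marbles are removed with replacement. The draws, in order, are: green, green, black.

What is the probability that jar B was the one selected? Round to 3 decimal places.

0.302

For each hypothesis, P(data | H) works out to: P(data | jar A) = (11/12)(11/12)(1/12) = 0.070023; P(data | jar B) = (8/12)(8/12)(4/12) = 0.14815; P(data | jar C) = (3/5)(3/5)(2/5) = 0.144; P(data | jar D) = (8/10)(8/10)(2/10) = 0.128.
Multiplying each by its prior: 1/4 · 0.070023 = 0.017506, 1/4 · 0.14815 = 0.037037, 1/4 · 0.144 = 0.036, 1/4 · 0.128 = 0.032; with total 0.12254.
Hence P(jar B | data) = (0.037037) / (0.12254) = 0.30224.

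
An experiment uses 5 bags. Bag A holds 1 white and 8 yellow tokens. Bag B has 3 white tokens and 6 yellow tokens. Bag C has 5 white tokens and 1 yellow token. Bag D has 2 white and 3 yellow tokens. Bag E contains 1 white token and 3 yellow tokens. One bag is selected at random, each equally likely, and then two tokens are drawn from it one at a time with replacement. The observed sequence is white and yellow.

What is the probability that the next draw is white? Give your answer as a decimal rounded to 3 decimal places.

Compute the likelihood of the observed sequence for each case: P(data | bag A) = (1/9)(8/9) = 0.098765; P(data | bag B) = (3/9)(6/9) = 0.22222; P(data | bag C) = (5/6)(1/6) = 0.13889; P(data | bag D) = (2/5)(3/5) = 0.24; P(data | bag E) = (1/4)(3/4) = 0.1875.
The prior-weighted likelihoods are 1/5 · 0.098765 = 0.019753, 1/5 · 0.22222 = 0.044444, 1/5 · 0.13889 = 0.027778, 1/5 · 0.24 = 0.048, 1/5 · 0.1875 = 0.0375; summing to 0.17748.
The posterior is then P(bag A | data) = 0.1113, P(bag B | data) = 0.25043, P(bag C | data) = 0.15652, P(bag D | data) = 0.27046, P(bag E | data) = 0.2113.
So P(white next | data) = Σ P(white next | H) P(H | data) = (1/9)(0.1113) + (1/3)(0.25043) + (5/6)(0.15652) + (2/5)(0.27046) + (1/4)(0.2113) = 0.38728.

0.387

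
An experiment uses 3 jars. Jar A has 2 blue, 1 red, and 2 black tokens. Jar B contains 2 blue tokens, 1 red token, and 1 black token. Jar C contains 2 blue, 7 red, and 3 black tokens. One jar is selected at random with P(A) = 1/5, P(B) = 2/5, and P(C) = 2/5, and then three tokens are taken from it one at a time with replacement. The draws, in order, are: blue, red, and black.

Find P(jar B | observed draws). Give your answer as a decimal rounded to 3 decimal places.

The likelihood of the observed sequence under each hypothesis: P(data | jar A) = (2/5)(1/5)(2/5) = 0.032; P(data | jar B) = (2/4)(1/4)(1/4) = 0.03125; P(data | jar C) = (2/12)(7/12)(3/12) = 0.024306.
Multiplying each by its prior: 1/5 · 0.032 = 0.0064, 2/5 · 0.03125 = 0.0125, 2/5 · 0.024306 = 0.0097222; with total 0.028622.
By Bayes' rule, P(jar B | data) = (0.0125) / (0.028622) = 0.43672.

0.437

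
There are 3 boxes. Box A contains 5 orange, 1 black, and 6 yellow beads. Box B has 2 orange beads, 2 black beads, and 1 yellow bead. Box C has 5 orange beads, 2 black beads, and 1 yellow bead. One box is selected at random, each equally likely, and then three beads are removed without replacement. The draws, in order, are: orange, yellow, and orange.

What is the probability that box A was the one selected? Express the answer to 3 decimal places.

0.495

For each hypothesis, P(data | H) works out to: P(data | box A) = (5/12)(6/11)(4/10) = 0.090909; P(data | box B) = (2/5)(1/4)(1/3) = 0.033333; P(data | box C) = (5/8)(1/7)(4/6) = 0.059524.
Weighting by the prior gives 1/3 · 0.090909 = 0.030303, 1/3 · 0.033333 = 0.011111, 1/3 · 0.059524 = 0.019841; summing to 0.061255.
Therefore the posterior P(box A | data) = (0.030303) / (0.061255) = 0.4947.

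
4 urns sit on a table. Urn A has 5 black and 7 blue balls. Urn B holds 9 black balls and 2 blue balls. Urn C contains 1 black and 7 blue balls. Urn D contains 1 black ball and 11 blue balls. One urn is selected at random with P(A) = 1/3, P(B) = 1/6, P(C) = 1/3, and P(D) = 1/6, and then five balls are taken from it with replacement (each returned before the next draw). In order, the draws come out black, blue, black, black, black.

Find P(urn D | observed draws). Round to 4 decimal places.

0.0004

Compute the likelihood of the observed sequence for each case: P(data | urn A) = (5/12)(7/12)(5/12)(5/12)(5/12) = 0.017582; P(data | urn B) = (9/11)(2/11)(9/11)(9/11)(9/11) = 0.081477; P(data | urn C) = (1/8)(7/8)(1/8)(1/8)(1/8) = 0.00021362; P(data | urn D) = (1/12)(11/12)(1/12)(1/12)(1/12) = 4.4207e-05.
Weighting by the prior gives 1/3 · 0.017582 = 0.0058607, 1/6 · 0.081477 = 0.01358, 1/3 · 0.00021362 = 7.1208e-05, 1/6 · 4.4207e-05 = 7.3678e-06; summing to 0.019519.
By Bayes' rule, P(urn D | data) = (7.3678e-06) / (0.019519) = 0.00037747.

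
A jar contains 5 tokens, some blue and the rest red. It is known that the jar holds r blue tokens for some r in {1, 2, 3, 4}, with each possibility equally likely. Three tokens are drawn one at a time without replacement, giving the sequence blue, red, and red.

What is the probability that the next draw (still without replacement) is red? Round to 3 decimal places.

The likelihood of the observed sequence under each hypothesis: P(data | r = 1) = (1/5)(4/4)(3/3) = 1/5; P(data | r = 2) = (2/5)(3/4)(2/3) = 1/5; P(data | r = 3) = (3/5)(2/4)(1/3) = 1/10; P(data | r = 4) = (4/5)(1/4)(0/3) = 0.
The prior-weighted likelihoods are 1/4 · 1/5 = 1/20, 1/4 · 1/5 = 1/20, 1/4 · 1/10 = 1/40, 1/4 · 0 = 0; summing to 1/8.
Normalising, the posterior is P(r = 1 | data) = 2/5, P(r = 2 | data) = 2/5, P(r = 3 | data) = 1/5, P(r = 4 | data) = 0.
The predictive probability is P(red next | data) = (1)(2/5) + (1/2)(2/5) + (0)(1/5) = 3/5.

0.600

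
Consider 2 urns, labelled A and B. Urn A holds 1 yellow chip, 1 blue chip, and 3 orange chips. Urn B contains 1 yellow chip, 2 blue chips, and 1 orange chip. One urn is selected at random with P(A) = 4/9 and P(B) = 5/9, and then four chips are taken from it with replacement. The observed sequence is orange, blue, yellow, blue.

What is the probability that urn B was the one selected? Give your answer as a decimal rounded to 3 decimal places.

0.803

For each hypothesis, P(data | H) works out to: P(data | urn A) = (3/5)(1/5)(1/5)(1/5) = 0.0048; P(data | urn B) = (1/4)(2/4)(1/4)(2/4) = 0.015625.
The prior-weighted likelihoods are 4/9 · 0.0048 = 0.0021333, 5/9 · 0.015625 = 0.0086806; with total 0.010814.
Hence P(urn B | data) = (0.0086806) / (0.010814) = 0.80272.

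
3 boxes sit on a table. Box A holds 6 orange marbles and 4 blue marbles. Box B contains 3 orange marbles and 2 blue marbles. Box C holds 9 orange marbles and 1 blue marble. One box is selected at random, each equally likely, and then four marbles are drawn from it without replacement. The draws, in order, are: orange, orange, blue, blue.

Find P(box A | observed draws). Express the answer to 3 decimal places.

0.417

For each hypothesis, P(data | H) works out to: P(data | box A) = (6/10)(5/9)(4/8)(3/7) = 1/14; P(data | box B) = (3/5)(2/4)(2/3)(1/2) = 1/10; P(data | box C) = (9/10)(8/9)(1/8)(0/7) = 0.
The prior-weighted likelihoods are 1/3 · 1/14 = 1/42, 1/3 · 1/10 = 1/30, 1/3 · 0 = 0; with total 2/35.
So P(box A | data) = (1/42) / (2/35) = 5/12.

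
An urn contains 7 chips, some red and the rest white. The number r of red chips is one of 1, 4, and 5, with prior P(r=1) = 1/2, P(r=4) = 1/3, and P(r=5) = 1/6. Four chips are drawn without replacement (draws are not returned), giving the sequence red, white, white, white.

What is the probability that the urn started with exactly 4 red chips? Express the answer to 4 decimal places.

For each hypothesis, P(data | H) works out to: P(data | r = 1) = (1/7)(6/6)(5/5)(4/4) = 1/7; P(data | r = 4) = (4/7)(3/6)(2/5)(1/4) = 1/35; P(data | r = 5) = (5/7)(2/6)(1/5)(0/4) = 0.
Weighting by the prior gives 1/2 · 1/7 = 1/14, 1/3 · 1/35 = 1/105, 1/6 · 0 = 0; with total 17/210.
By Bayes' rule, P(r = 4 | data) = (1/105) / (17/210) = 2/17.

0.1176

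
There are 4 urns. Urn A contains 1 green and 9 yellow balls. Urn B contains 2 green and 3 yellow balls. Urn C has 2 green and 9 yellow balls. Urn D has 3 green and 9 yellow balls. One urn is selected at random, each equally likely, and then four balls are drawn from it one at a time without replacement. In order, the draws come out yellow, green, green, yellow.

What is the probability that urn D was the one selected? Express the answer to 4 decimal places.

0.2353

Compute the likelihood of the observed sequence for each case: P(data | urn A) = (9/10)(1/9)(0/8) = 0; P(data | urn B) = (3/5)(2/4)(1/3)(2/2) = 1/10; P(data | urn C) = (9/11)(2/10)(1/9)(8/8) = 1/55; P(data | urn D) = (9/12)(3/11)(2/10)(8/9) = 2/55.
Multiplying each by its prior: 1/4 · 0 = 0, 1/4 · 1/10 = 1/40, 1/4 · 1/55 = 1/220, 1/4 · 2/55 = 1/110; these sum to 17/440.
Therefore the posterior P(urn D | data) = (1/110) / (17/440) = 4/17.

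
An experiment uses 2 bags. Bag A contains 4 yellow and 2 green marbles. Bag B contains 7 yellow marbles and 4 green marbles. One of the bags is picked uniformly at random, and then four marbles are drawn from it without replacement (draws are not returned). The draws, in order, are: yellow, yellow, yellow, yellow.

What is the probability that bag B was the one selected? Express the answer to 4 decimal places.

0.6140

Under each hypothesis, the probability of the observed sequence is: P(data | bag A) = (4/6)(3/5)(2/4)(1/3) = 1/15; P(data | bag B) = (7/11)(6/10)(5/9)(4/8) = 7/66.
The prior-weighted likelihoods are 1/2 · 1/15 = 1/30, 1/2 · 7/66 = 7/132; with total 19/220.
Hence P(bag B | data) = (7/132) / (19/220) = 35/57.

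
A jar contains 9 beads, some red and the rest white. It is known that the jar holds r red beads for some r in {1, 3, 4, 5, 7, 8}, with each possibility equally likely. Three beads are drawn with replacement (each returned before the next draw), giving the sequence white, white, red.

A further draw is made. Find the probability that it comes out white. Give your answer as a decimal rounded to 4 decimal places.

For each hypothesis, P(data | H) works out to: P(data | r = 1) = (8/9)(8/9)(1/9) = 0.087791; P(data | r = 3) = (6/9)(6/9)(3/9) = 0.14815; P(data | r = 4) = (5/9)(5/9)(4/9) = 0.13717; P(data | r = 5) = (4/9)(4/9)(5/9) = 0.10974; P(data | r = 7) = (2/9)(2/9)(7/9) = 0.038409; P(data | r = 8) = (1/9)(1/9)(8/9) = 0.010974.
Weighting by the prior gives 1/6 · 0.087791 = 0.014632, 1/6 · 0.14815 = 0.024691, 1/6 · 0.13717 = 0.022862, 1/6 · 0.10974 = 0.01829, 1/6 · 0.038409 = 0.0064015, 1/6 · 0.010974 = 0.001829; summing to 0.088706.
Normalising, the posterior is P(r = 1 | data) = 0.16495, P(r = 3 | data) = 0.27835, P(r = 4 | data) = 0.25773, P(r = 5 | data) = 0.20619, P(r = 7 | data) = 0.072165, P(r = 8 | data) = 0.020619.
The predictive probability is P(white next | data) = (8/9)(0.16495) + (2/3)(0.27835) + (5/9)(0.25773) + (4/9)(0.20619) + (2/9)(0.072165) + (1/9)(0.020619) = 0.58534.

0.5853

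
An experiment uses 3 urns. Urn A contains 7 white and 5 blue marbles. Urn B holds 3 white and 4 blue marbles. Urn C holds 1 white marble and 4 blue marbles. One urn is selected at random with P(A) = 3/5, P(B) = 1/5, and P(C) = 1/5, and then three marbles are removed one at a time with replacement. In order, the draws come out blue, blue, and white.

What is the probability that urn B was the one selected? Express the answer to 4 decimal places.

0.2448

For each hypothesis, P(data | H) works out to: P(data | urn A) = (5/12)(5/12)(7/12) = 0.10127; P(data | urn B) = (4/7)(4/7)(3/7) = 0.13994; P(data | urn C) = (4/5)(4/5)(1/5) = 0.128.
Weighting by the prior gives 3/5 · 0.10127 = 0.060764, 1/5 · 0.13994 = 0.027988, 1/5 · 0.128 = 0.0256; with total 0.11435.
Therefore the posterior P(urn B | data) = (0.027988) / (0.11435) = 0.24476.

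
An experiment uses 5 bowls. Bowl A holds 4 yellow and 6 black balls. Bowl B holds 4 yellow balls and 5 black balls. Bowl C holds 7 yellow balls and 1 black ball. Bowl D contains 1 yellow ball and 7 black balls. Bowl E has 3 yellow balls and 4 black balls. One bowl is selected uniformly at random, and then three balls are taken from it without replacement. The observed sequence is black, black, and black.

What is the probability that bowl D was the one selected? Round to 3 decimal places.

Compute the likelihood of the observed sequence for each case: P(data | bowl A) = (6/10)(5/9)(4/8) = 1/6; P(data | bowl B) = (5/9)(4/8)(3/7) = 5/42; P(data | bowl C) = (1/8)(0/7) = 0; P(data | bowl D) = (7/8)(6/7)(5/6) = 5/8; P(data | bowl E) = (4/7)(3/6)(2/5) = 4/35.
The prior-weighted likelihoods are 1/5 · 1/6 = 1/30, 1/5 · 5/42 = 1/42, 1/5 · 0 = 0, 1/5 · 5/8 = 1/8, 1/5 · 4/35 = 4/175; summing to 41/200.
Therefore the posterior P(bowl D | data) = (1/8) / (41/200) = 25/41.

0.610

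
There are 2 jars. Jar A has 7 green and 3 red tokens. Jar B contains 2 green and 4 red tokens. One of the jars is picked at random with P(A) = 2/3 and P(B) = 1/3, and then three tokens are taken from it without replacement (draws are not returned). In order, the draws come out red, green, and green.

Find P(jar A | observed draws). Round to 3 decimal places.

0.840

Compute the likelihood of the observed sequence for each case: P(data | jar A) = (3/10)(7/9)(6/8) = 7/40; P(data | jar B) = (4/6)(2/5)(1/4) = 1/15.
The prior-weighted likelihoods are 2/3 · 7/40 = 7/60, 1/3 · 1/15 = 1/45; these sum to 5/36.
Hence P(jar A | data) = (7/60) / (5/36) = 21/25.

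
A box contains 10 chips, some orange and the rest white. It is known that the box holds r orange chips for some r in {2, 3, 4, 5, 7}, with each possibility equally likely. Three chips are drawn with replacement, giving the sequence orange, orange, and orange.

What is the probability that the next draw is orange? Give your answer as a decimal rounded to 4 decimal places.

0.5959

Under each hypothesis, the probability of the observed sequence is: P(data | r = 2) = (2/10)(2/10)(2/10) = 0.008; P(data | r = 3) = (3/10)(3/10)(3/10) = 0.027; P(data | r = 4) = (4/10)(4/10)(4/10) = 0.064; P(data | r = 5) = (5/10)(5/10)(5/10) = 0.125; P(data | r = 7) = (7/10)(7/10)(7/10) = 0.343.
The prior-weighted likelihoods are 1/5 · 0.008 = 0.0016, 1/5 · 0.027 = 0.0054, 1/5 · 0.064 = 0.0128, 1/5 · 0.125 = 0.025, 1/5 · 0.343 = 0.0686; with total 0.1134.
Normalising, the posterior is P(r = 2 | data) = 0.014109, P(r = 3 | data) = 0.047619, P(r = 4 | data) = 0.11287, P(r = 5 | data) = 0.22046, P(r = 7 | data) = 0.60494.
Averaging over the posterior, P(orange next | data) = (1/5)(0.014109) + (3/10)(0.047619) + (2/5)(0.11287) + (1/2)(0.22046) + (7/10)(0.60494) = 0.59594.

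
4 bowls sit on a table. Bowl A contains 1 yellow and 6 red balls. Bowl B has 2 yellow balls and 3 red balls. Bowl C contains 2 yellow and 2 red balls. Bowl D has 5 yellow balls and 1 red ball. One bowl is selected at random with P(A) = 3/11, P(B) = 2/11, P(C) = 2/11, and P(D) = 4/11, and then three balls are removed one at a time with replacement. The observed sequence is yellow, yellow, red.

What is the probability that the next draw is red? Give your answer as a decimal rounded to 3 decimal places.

0.378

For each hypothesis, P(data | H) works out to: P(data | bowl A) = (1/7)(1/7)(6/7) = 0.017493; P(data | bowl B) = (2/5)(2/5)(3/5) = 0.096; P(data | bowl C) = (2/4)(2/4)(2/4) = 0.125; P(data | bowl D) = (5/6)(5/6)(1/6) = 0.11574.
Multiplying each by its prior: 3/11 · 0.017493 = 0.0047707, 2/11 · 0.096 = 0.017455, 2/11 · 0.125 = 0.022727, 4/11 · 0.11574 = 0.042088; these sum to 0.08704.
Dividing through by the total gives posterior P(bowl A | data) = 0.054811, P(bowl B | data) = 0.20053, P(bowl C | data) = 0.26111, P(bowl D | data) = 0.48354.
Averaging over the posterior, P(red next | data) = (6/7)(0.054811) + (3/5)(0.20053) + (1/2)(0.26111) + (1/6)(0.48354) = 0.37845.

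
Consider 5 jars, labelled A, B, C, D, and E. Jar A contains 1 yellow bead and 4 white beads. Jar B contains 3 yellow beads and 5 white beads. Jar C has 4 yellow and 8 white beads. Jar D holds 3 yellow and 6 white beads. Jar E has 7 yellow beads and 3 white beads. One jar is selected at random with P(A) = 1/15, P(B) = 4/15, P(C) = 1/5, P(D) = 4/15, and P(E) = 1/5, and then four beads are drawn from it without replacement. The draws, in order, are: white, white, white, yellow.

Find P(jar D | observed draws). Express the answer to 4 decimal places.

0.3241

The likelihood of the observed sequence under each hypothesis: P(data | jar A) = (4/5)(3/4)(2/3)(1/2) = 0.2; P(data | jar B) = (5/8)(4/7)(3/6)(3/5) = 0.10714; P(data | jar C) = (8/12)(7/11)(6/10)(4/9) = 0.11313; P(data | jar D) = (6/9)(5/8)(4/7)(3/6) = 0.11905; P(data | jar E) = (3/10)(2/9)(1/8)(7/7) = 0.0083333.
Weighting by the prior gives 1/15 · 0.2 = 0.013333, 4/15 · 0.10714 = 0.028571, 1/5 · 0.11313 = 0.022626, 4/15 · 0.11905 = 0.031746, 1/5 · 0.0083333 = 0.0016667; summing to 0.097944.
Therefore the posterior P(jar D | data) = (0.031746) / (0.097944) = 0.32413.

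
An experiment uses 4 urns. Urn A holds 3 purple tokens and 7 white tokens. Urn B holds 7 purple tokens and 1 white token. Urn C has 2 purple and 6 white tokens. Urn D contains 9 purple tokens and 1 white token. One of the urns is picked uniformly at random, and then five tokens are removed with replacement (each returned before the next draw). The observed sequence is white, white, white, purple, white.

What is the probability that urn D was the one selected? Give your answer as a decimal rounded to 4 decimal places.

0.0006

For each hypothesis, P(data | H) works out to: P(data | urn A) = (7/10)(7/10)(7/10)(3/10)(7/10) = 0.07203; P(data | urn B) = (1/8)(1/8)(1/8)(7/8)(1/8) = 0.00021362; P(data | urn C) = (6/8)(6/8)(6/8)(2/8)(6/8) = 0.079102; P(data | urn D) = (1/10)(1/10)(1/10)(9/10)(1/10) = 9e-05.
Multiplying each by its prior: 1/4 · 0.07203 = 0.018007, 1/4 · 0.00021362 = 5.3406e-05, 1/4 · 0.079102 = 0.019775, 1/4 · 9e-05 = 2.25e-05; summing to 0.037859.
So P(urn D | data) = (2.25e-05) / (0.037859) = 0.00059431.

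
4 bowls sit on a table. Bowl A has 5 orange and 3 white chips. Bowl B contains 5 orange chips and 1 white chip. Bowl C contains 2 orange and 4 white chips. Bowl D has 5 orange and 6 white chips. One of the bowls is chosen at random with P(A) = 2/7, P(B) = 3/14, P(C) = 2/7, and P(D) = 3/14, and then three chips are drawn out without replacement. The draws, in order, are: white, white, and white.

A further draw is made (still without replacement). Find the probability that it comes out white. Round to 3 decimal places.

The likelihood of the observed sequence under each hypothesis: P(data | bowl A) = (3/8)(2/7)(1/6) = 0.017857; P(data | bowl B) = (1/6)(0/5) = 0; P(data | bowl C) = (4/6)(3/5)(2/4) = 0.2; P(data | bowl D) = (6/11)(5/10)(4/9) = 0.12121.
The prior-weighted likelihoods are 2/7 · 0.017857 = 0.005102, 3/14 · 0 = 0, 2/7 · 0.2 = 0.057143, 3/14 · 0.12121 = 0.025974; summing to 0.088219.
Dividing through by the total gives posterior P(bowl A | data) = 0.057834, P(bowl B | data) = 0, P(bowl C | data) = 0.64774, P(bowl D | data) = 0.29443.
Averaging over the posterior, P(white next | data) = (0)(0.057834) + (1/3)(0.64774) + (3/8)(0.29443) = 0.32632.

0.326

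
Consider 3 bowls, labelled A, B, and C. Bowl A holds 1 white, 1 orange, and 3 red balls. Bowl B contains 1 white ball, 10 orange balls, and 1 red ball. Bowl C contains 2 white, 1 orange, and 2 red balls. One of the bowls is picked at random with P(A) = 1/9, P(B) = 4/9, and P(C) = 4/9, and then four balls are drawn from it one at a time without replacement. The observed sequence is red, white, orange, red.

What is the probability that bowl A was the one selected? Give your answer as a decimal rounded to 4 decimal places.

0.2727

The likelihood of the observed sequence under each hypothesis: P(data | bowl A) = (3/5)(1/4)(1/3)(2/2) = 1/20; P(data | bowl B) = (1/12)(1/11)(10/10)(0/9) = 0; P(data | bowl C) = (2/5)(2/4)(1/3)(1/2) = 1/30.
Weighting by the prior gives 1/9 · 1/20 = 1/180, 4/9 · 0 = 0, 4/9 · 1/30 = 2/135; with total 11/540.
By Bayes' rule, P(bowl A | data) = (1/180) / (11/540) = 3/11.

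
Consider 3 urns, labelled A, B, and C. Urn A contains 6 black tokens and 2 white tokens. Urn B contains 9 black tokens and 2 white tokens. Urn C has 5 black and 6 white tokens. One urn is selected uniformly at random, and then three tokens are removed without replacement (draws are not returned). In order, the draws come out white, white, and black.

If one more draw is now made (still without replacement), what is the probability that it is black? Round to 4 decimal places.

Compute the likelihood of the observed sequence for each case: P(data | urn A) = (2/8)(1/7)(6/6) = 0.035714; P(data | urn B) = (2/11)(1/10)(9/9) = 0.018182; P(data | urn C) = (6/11)(5/10)(5/9) = 0.15152.
Weighting by the prior gives 1/3 · 0.035714 = 0.011905, 1/3 · 0.018182 = 0.0060606, 1/3 · 0.15152 = 0.050505; summing to 0.06847.
The posterior is then P(urn A | data) = 0.17387, P(urn B | data) = 0.088514, P(urn C | data) = 0.73762.
Averaging over the posterior, P(black next | data) = (1)(0.17387) + (1)(0.088514) + (1/2)(0.73762) = 0.63119.

0.6312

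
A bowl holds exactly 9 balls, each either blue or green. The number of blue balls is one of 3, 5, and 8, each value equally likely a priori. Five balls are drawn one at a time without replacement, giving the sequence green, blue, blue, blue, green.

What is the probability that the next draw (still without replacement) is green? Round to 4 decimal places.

For each hypothesis, P(data | H) works out to: P(data | r = 3) = (6/9)(3/8)(2/7)(1/6)(5/5) = 1/84; P(data | r = 5) = (4/9)(5/8)(4/7)(3/6)(3/5) = 1/21; P(data | r = 8) = (1/9)(8/8)(7/7)(6/6)(0/5) = 0.
The prior-weighted likelihoods are 1/3 · 1/84 = 1/252, 1/3 · 1/21 = 1/63, 1/3 · 0 = 0; these sum to 5/252.
Normalising, the posterior is P(r = 3 | data) = 1/5, P(r = 5 | data) = 4/5, P(r = 8 | data) = 0.
Averaging over the posterior, P(green next | data) = (1)(1/5) + (1/2)(4/5) = 3/5.

0.6000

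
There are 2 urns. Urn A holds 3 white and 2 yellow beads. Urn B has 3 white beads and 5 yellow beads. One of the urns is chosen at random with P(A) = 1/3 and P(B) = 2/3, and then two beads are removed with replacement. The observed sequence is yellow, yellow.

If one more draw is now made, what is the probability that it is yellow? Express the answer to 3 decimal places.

0.587

Compute the likelihood of the observed sequence for each case: P(data | urn A) = (2/5)(2/5) = 4/25; P(data | urn B) = (5/8)(5/8) = 25/64.
Weighting by the prior gives 1/3 · 4/25 = 4/75, 2/3 · 25/64 = 25/96; summing to 251/800.
Normalising, the posterior is P(urn A | data) = 0.16999, P(urn B | data) = 0.83001.
Averaging over the posterior, P(yellow next | data) = (2/5)(0.16999) + (5/8)(0.83001) = 0.58675.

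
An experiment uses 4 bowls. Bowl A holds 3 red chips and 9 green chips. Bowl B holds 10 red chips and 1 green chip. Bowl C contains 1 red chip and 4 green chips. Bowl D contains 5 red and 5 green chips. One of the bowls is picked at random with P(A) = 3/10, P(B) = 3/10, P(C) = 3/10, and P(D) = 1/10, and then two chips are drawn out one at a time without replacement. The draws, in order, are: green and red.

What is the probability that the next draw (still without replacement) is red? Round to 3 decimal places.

0.303

Compute the likelihood of the observed sequence for each case: P(data | bowl A) = (9/12)(3/11) = 0.20455; P(data | bowl B) = (1/11)(10/10) = 0.090909; P(data | bowl C) = (4/5)(1/4) = 0.2; P(data | bowl D) = (5/10)(5/9) = 0.27778.
The prior-weighted likelihoods are 3/10 · 0.20455 = 0.061364, 3/10 · 0.090909 = 0.027273, 3/10 · 0.2 = 0.06, 1/10 · 0.27778 = 0.027778; summing to 0.17641.
Normalising, the posterior is P(bowl A | data) = 0.34784, P(bowl B | data) = 0.15459, P(bowl C | data) = 0.34011, P(bowl D | data) = 0.15746.
So P(red next | data) = Σ P(red next | H) P(H | data) = (1/5)(0.34784) + (1)(0.15459) + (0)(0.34011) + (1/2)(0.15746) = 0.30289.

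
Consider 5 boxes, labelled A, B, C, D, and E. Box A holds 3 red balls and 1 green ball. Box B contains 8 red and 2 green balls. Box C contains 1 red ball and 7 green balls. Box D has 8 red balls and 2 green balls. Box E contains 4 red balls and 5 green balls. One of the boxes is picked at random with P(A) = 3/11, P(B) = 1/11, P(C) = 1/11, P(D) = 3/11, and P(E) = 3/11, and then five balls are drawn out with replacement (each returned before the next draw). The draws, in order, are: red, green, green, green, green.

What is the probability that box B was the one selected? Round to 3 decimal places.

0.006

Compute the likelihood of the observed sequence for each case: P(data | box A) = (3/4)(1/4)(1/4)(1/4)(1/4) = 0.0029297; P(data | box B) = (8/10)(2/10)(2/10)(2/10)(2/10) = 0.00128; P(data | box C) = (1/8)(7/8)(7/8)(7/8)(7/8) = 0.073273; P(data | box D) = (8/10)(2/10)(2/10)(2/10)(2/10) = 0.00128; P(data | box E) = (4/9)(5/9)(5/9)(5/9)(5/9) = 0.042338.
The prior-weighted likelihoods are 3/11 · 0.0029297 = 0.00079901, 1/11 · 0.00128 = 0.00011636, 1/11 · 0.073273 = 0.0066612, 3/11 · 0.00128 = 0.00034909, 3/11 · 0.042338 = 0.011547; summing to 0.019472.
Therefore the posterior P(box B | data) = (0.00011636) / (0.019472) = 0.0059759.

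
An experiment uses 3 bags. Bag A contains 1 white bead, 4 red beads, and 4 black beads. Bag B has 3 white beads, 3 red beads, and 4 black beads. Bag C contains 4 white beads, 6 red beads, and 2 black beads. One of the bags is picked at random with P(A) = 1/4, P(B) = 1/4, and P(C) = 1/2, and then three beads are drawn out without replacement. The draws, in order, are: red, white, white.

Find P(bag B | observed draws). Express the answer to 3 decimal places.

0.186

Compute the likelihood of the observed sequence for each case: P(data | bag A) = (4/9)(1/8)(0/7) = 0; P(data | bag B) = (3/10)(3/9)(2/8) = 0.025; P(data | bag C) = (6/12)(4/11)(3/10) = 0.054545.
Multiplying each by its prior: 1/4 · 0 = 0, 1/4 · 0.025 = 0.00625, 1/2 · 0.054545 = 0.027273; with total 0.033523.
Therefore the posterior P(bag B | data) = (0.00625) / (0.033523) = 0.18644.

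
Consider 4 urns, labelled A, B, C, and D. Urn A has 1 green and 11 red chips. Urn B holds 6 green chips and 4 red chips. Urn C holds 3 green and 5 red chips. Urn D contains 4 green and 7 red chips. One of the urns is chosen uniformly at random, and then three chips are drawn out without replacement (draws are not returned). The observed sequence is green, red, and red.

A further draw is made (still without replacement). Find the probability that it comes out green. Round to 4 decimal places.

0.3884

The likelihood of the observed sequence under each hypothesis: P(data | urn A) = (1/12)(11/11)(10/10) = 0.083333; P(data | urn B) = (6/10)(4/9)(3/8) = 0.1; P(data | urn C) = (3/8)(5/7)(4/6) = 0.17857; P(data | urn D) = (4/11)(7/10)(6/9) = 0.1697.
The prior-weighted likelihoods are 1/4 · 0.083333 = 0.020833, 1/4 · 0.1 = 0.025, 1/4 · 0.17857 = 0.044643, 1/4 · 0.1697 = 0.042424; with total 0.1329.
Dividing through by the total gives posterior P(urn A | data) = 0.15676, P(urn B | data) = 0.18811, P(urn C | data) = 0.33591, P(urn D | data) = 0.31922.
Averaging over the posterior, P(green next | data) = (0)(0.15676) + (5/7)(0.18811) + (2/5)(0.33591) + (3/8)(0.31922) = 0.38844.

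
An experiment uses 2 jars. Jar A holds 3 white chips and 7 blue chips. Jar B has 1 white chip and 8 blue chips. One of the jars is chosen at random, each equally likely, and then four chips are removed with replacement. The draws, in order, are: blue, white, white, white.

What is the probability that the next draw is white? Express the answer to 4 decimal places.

For each hypothesis, P(data | H) works out to: P(data | jar A) = (7/10)(3/10)(3/10)(3/10) = 0.0189; P(data | jar B) = (8/9)(1/9)(1/9)(1/9) = 0.0012193.
The prior-weighted likelihoods are 1/2 · 0.0189 = 0.00945, 1/2 · 0.0012193 = 0.00060966; with total 0.01006.
Normalising, the posterior is P(jar A | data) = 0.9394, P(jar B | data) = 0.060605.
The predictive probability is P(white next | data) = (3/10)(0.9394) + (1/9)(0.060605) = 0.28855.

0.2886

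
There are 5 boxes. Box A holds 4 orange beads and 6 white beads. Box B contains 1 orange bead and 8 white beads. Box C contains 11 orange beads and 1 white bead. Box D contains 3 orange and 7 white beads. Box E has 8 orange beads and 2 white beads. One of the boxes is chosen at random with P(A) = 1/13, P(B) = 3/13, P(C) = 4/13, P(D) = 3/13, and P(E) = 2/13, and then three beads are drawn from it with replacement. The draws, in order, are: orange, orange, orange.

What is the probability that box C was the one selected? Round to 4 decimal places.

Under each hypothesis, the probability of the observed sequence is: P(data | box A) = (4/10)(4/10)(4/10) = 0.064; P(data | box B) = (1/9)(1/9)(1/9) = 0.0013717; P(data | box C) = (11/12)(11/12)(11/12) = 0.77025; P(data | box D) = (3/10)(3/10)(3/10) = 0.027; P(data | box E) = (8/10)(8/10)(8/10) = 0.512.
Weighting by the prior gives 1/13 · 0.064 = 0.0049231, 3/13 · 0.0013717 = 0.00031656, 4/13 · 0.77025 = 0.237, 3/13 · 0.027 = 0.0062308, 2/13 · 0.512 = 0.078769; these sum to 0.32724.
Hence P(box C | data) = (0.237) / (0.32724) = 0.72424.

0.7242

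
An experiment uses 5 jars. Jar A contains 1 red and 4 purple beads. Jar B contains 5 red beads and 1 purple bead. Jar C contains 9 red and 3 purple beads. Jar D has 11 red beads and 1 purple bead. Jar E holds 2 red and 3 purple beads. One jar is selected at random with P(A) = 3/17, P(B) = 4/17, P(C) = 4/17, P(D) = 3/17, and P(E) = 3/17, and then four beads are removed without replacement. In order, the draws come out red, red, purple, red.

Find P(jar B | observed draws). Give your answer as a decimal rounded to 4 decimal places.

The likelihood of the observed sequence under each hypothesis: P(data | jar A) = (1/5)(0/4) = 0; P(data | jar B) = (5/6)(4/5)(1/4)(3/3) = 0.16667; P(data | jar C) = (9/12)(8/11)(3/10)(7/9) = 0.12727; P(data | jar D) = (11/12)(10/11)(1/10)(9/9) = 0.083333; P(data | jar E) = (2/5)(1/4)(3/3)(0/2) = 0.
The prior-weighted likelihoods are 3/17 · 0 = 0, 4/17 · 0.16667 = 0.039216, 4/17 · 0.12727 = 0.029947, 3/17 · 0.083333 = 0.014706, 3/17 · 0 = 0; summing to 0.083868.
By Bayes' rule, P(jar B | data) = (0.039216) / (0.083868) = 0.46759.

0.4676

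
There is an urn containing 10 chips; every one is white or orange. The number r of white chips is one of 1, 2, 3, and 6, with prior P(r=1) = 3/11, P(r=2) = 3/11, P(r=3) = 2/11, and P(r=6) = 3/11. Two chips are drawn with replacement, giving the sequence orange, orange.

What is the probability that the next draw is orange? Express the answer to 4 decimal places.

Under each hypothesis, the probability of the observed sequence is: P(data | r = 1) = (9/10)(9/10) = 0.81; P(data | r = 2) = (8/10)(8/10) = 0.64; P(data | r = 3) = (7/10)(7/10) = 0.49; P(data | r = 6) = (4/10)(4/10) = 0.16.
Weighting by the prior gives 3/11 · 0.81 = 0.22091, 3/11 · 0.64 = 0.17455, 2/11 · 0.49 = 0.089091, 3/11 · 0.16 = 0.043636; summing to 0.52818.
Dividing through by the total gives posterior P(r = 1 | data) = 0.41824, P(r = 2 | data) = 0.33046, P(r = 3 | data) = 0.16867, P(r = 6 | data) = 0.082616.
Averaging over the posterior, P(orange next | data) = (9/10)(0.41824) + (4/5)(0.33046) + (7/10)(0.16867) + (2/5)(0.082616) = 0.79191.

0.7919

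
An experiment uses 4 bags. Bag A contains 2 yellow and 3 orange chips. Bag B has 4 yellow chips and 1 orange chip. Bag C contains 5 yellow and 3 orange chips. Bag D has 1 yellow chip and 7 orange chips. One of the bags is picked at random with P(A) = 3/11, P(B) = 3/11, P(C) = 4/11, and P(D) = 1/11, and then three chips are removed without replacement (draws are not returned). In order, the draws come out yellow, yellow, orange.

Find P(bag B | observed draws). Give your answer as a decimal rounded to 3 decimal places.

0.372

Compute the likelihood of the observed sequence for each case: P(data | bag A) = (2/5)(1/4)(3/3) = 1/10; P(data | bag B) = (4/5)(3/4)(1/3) = 1/5; P(data | bag C) = (5/8)(4/7)(3/6) = 5/28; P(data | bag D) = (1/8)(0/7) = 0.
Multiplying each by its prior: 3/11 · 1/10 = 3/110, 3/11 · 1/5 = 3/55, 4/11 · 5/28 = 5/77, 1/11 · 0 = 0; summing to 113/770.
By Bayes' rule, P(bag B | data) = (3/55) / (113/770) = 42/113.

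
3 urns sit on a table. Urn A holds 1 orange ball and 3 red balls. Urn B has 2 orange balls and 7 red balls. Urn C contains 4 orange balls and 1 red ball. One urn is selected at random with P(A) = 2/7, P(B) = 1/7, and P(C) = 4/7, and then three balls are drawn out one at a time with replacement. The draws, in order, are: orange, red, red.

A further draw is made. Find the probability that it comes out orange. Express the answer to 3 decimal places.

0.373

The likelihood of the observed sequence under each hypothesis: P(data | urn A) = (1/4)(3/4)(3/4) = 0.14062; P(data | urn B) = (2/9)(7/9)(7/9) = 0.13443; P(data | urn C) = (4/5)(1/5)(1/5) = 0.032.
Weighting by the prior gives 2/7 · 0.14062 = 0.040179, 1/7 · 0.13443 = 0.019204, 4/7 · 0.032 = 0.018286; with total 0.077669.
Normalising, the posterior is P(urn A | data) = 0.51731, P(urn B | data) = 0.24726, P(urn C | data) = 0.23543.
So P(orange next | data) = Σ P(orange next | H) P(H | data) = (1/4)(0.51731) + (2/9)(0.24726) + (4/5)(0.23543) = 0.37262.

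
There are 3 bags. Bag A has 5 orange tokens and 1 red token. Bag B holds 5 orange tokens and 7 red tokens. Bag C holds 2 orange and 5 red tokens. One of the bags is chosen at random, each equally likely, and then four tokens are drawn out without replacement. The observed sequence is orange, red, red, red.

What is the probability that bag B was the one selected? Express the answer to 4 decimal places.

The likelihood of the observed sequence under each hypothesis: P(data | bag A) = (5/6)(1/5)(0/4) = 0; P(data | bag B) = (5/12)(7/11)(6/10)(5/9) = 0.088384; P(data | bag C) = (2/7)(5/6)(4/5)(3/4) = 0.14286.
Multiplying each by its prior: 1/3 · 0 = 0, 1/3 · 0.088384 = 0.029461, 1/3 · 0.14286 = 0.047619; with total 0.07708.
Therefore the posterior P(bag B | data) = (0.029461) / (0.07708) = 0.38222.

0.3822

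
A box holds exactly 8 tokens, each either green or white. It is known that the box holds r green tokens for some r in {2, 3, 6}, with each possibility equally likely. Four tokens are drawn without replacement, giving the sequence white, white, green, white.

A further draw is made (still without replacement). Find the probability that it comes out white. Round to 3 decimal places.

Compute the likelihood of the observed sequence for each case: P(data | r = 2) = (6/8)(5/7)(2/6)(4/5) = 1/7; P(data | r = 3) = (5/8)(4/7)(3/6)(3/5) = 3/28; P(data | r = 6) = (2/8)(1/7)(6/6)(0/5) = 0.
The prior-weighted likelihoods are 1/3 · 1/7 = 1/21, 1/3 · 3/28 = 1/28, 1/3 · 0 = 0; with total 1/12.
Dividing through by the total gives posterior P(r = 2 | data) = 4/7, P(r = 3 | data) = 3/7, P(r = 6 | data) = 0.
So P(white next | data) = Σ P(white next | H) P(H | data) = (3/4)(4/7) + (1/2)(3/7) = 9/14.

0.643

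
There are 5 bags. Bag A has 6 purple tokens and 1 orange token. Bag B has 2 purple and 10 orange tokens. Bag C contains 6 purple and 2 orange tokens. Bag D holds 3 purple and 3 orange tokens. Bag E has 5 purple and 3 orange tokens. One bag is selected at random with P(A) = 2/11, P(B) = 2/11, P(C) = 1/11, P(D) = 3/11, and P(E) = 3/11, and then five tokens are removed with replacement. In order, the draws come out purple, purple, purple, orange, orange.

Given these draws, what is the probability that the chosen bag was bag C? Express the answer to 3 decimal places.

The likelihood of the observed sequence under each hypothesis: P(data | bag A) = (6/7)(6/7)(6/7)(1/7)(1/7) = 0.012852; P(data | bag B) = (2/12)(2/12)(2/12)(10/12)(10/12) = 0.003215; P(data | bag C) = (6/8)(6/8)(6/8)(2/8)(2/8) = 0.026367; P(data | bag D) = (3/6)(3/6)(3/6)(3/6)(3/6) = 0.03125; P(data | bag E) = (5/8)(5/8)(5/8)(3/8)(3/8) = 0.034332.
Weighting by the prior gives 2/11 · 0.012852 = 0.0023367, 2/11 · 0.003215 = 0.00058455, 1/11 · 0.026367 = 0.002397, 3/11 · 0.03125 = 0.0085227, 3/11 · 0.034332 = 0.0093633; with total 0.023204.
Therefore the posterior P(bag C | data) = (0.002397) / (0.023204) = 0.1033.

0.103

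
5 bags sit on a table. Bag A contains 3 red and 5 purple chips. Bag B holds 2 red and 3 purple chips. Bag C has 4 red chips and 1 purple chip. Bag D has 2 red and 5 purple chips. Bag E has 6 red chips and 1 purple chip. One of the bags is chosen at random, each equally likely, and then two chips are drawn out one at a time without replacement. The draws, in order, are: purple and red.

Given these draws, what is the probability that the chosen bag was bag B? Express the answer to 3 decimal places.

0.261

The likelihood of the observed sequence under each hypothesis: P(data | bag A) = (5/8)(3/7) = 15/56; P(data | bag B) = (3/5)(2/4) = 3/10; P(data | bag C) = (1/5)(4/4) = 1/5; P(data | bag D) = (5/7)(2/6) = 5/21; P(data | bag E) = (1/7)(6/6) = 1/7.
The prior-weighted likelihoods are 1/5 · 15/56 = 3/56, 1/5 · 3/10 = 3/50, 1/5 · 1/5 = 1/25, 1/5 · 5/21 = 1/21, 1/5 · 1/7 = 1/35; these sum to 193/840.
By Bayes' rule, P(bag B | data) = (3/50) / (193/840) = 252/965.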